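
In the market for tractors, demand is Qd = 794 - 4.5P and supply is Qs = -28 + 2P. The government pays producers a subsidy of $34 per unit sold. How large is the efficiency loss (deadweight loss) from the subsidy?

Deadweight loss = 10404/13

Pre-subsidy: 794 - 4.5P = -28 + 2P gives P* = 1644/13, Q* = 2924/13.
With the subsidy, sellers receive Ps = Pb + 34 for each unit, where Pb is the price buyers pay.
Supply in terms of Pb becomes Qs = -28 + 2(Pb + 34) = 40 + 2Pb. Setting this equal to demand: 794 - 4.5Pb = 40 + 2Pb, so Pb = 116.
Sellers receive Ps = 116 + 34 = 150; Q' = 794 − 4.5·116 = 272.
The subsidy expands output by 272 − 2924/13 = 612/13 past the efficient level; on those units the gap between marginal cost and willingness to pay runs from 0 up to 34.
DWL = ½ × 34 × 612/13 = 10404/13.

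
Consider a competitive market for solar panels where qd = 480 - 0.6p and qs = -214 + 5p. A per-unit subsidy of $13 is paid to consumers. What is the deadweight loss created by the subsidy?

Pre-subsidy: 480 - 0.6p = -214 + 5p gives p* = 1735/14, q* = 5679/14.
With the rebate, buyers effectively pay pb = ps − 13, where ps is the price sellers receive.
Demand in terms of ps becomes qd = 480 − 0.6(ps − 13) = 487.8 - 0.6ps. Setting this equal to supply: 487.8 - 0.6ps = -214 + 5ps, so ps = 3509/28.
Buyers pay pb = 3509/28 − 13 = 3145/28; q' = -214 + 5·(3509/28) = 11553/28.
The subsidy expands output by 11553/28 − 5679/14 = 195/28 past the efficient level; on those units the gap between marginal cost and willingness to pay runs from 0 up to 13.
DWL = ½ × 13 × 195/28 = 2535/56.

Deadweight loss = 2535/56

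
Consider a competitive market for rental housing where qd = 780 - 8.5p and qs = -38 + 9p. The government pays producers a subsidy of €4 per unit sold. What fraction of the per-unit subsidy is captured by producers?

Pre-subsidy: 780 - 8.5p = -38 + 9p gives p* = 1636/35, q* = 13394/35.
With the subsidy, sellers receive ps = pb + 4 for each unit, where pb is the price buyers pay.
Supply in terms of pb becomes qs = -38 + 9(pb + 4) = -2 + 9pb. Setting this equal to demand: 780 - 8.5pb = -2 + 9pb, so pb = 1564/35.
Sellers receive ps = 1564/35 + 4 = 1704/35; q' = 780 − 8.5·(1564/35) = 14006/35.
Buyers' price falls by p* − pb = 1636/35 − 1564/35 = 72/35; sellers' price rises by ps − p* = 1704/35 − 1636/35 = 68/35.
So producers capture (68/35)/4 = 17/35 of each unit of subsidy.

Producer share = 17/35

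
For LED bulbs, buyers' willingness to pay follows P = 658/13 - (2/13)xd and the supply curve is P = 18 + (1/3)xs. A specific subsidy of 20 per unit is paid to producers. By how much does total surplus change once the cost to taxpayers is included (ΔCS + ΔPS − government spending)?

Net change in total surplus = -7800/19

Pre-subsidy: 658/13 - (2/13)x = 18 + (1/3)x gives x* = 1272/19 and P* = 766/19.
With the subsidy, sellers receive Ps = Pb + 20 for each unit, where Pb is the price buyers pay.
On the curves, Pb = 658/13 - (2/13)x and Ps = 18 + (1/3)x; the wedge Ps − Pb = 20 gives 18 + (1/3)x − (658/13 - (2/13)x) = 20, so x' = 108.
Then Pb = 658/13 − (2/13)·108 = 34 and Ps = 18 + (1/3)·108 = 54.
ΔCS = ½(1272/19 + 108)(766/19 − 34) = 199440/361; ΔPS = ½(1272/19 + 108)(54 − 766/19) = 432120/361.
Government spending = 20 × 108 = 2160.
Net change = 199440/361 + 432120/361 − 2160 = -7800/19. The loss equals the DWL triangle ½·20·780/19.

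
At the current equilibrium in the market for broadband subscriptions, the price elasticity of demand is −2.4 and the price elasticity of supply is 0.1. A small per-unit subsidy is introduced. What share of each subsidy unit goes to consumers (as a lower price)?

Consumer share = 0.04

For a small subsidy around the equilibrium, the benefit split depends on the relative slopes, which at a point are proportional to the elasticities.
Buyer share = εs/(εs + |εd|) = 0.1/(0.1 + 2.4) = 0.04; seller share = |εd|/(εs + |εd|) = 0.96.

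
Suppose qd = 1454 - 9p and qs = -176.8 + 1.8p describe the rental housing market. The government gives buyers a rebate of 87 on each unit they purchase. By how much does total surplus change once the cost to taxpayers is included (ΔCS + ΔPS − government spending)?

Net change in total surplus = -5676.75

Pre-subsidy: 1454 - 9p = -176.8 + 1.8p gives p* = 151, q* = 95.
With the rebate, buyers effectively pay pb = ps − 87, where ps is the price sellers receive.
Demand in terms of ps becomes qd = 1454 − 9(ps − 87) = 2237 - 9ps. Setting this equal to supply: 2237 - 9ps = -176.8 + 1.8ps, so ps = 223.5.
Buyers pay pb = 223.5 − 87 = 136.5; q' = -176.8 + 1.8·223.5 = 225.5.
ΔCS = ½(95 + 225.5)(151 − 136.5) = 2323.625; ΔPS = ½(95 + 225.5)(223.5 − 151) = 11618.125.
Government spending = 87 × 225.5 = 19618.5.
Net change = 2323.625 + 11618.125 − 19618.5 = -5676.75. The loss equals the DWL triangle ½·87·130.5.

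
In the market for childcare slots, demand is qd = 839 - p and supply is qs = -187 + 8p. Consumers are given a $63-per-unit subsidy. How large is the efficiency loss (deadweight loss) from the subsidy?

Deadweight loss = $1764

Pre-subsidy: 839 - p = -187 + 8p gives p* = 114, q* = 725.
With the rebate, buyers effectively pay pb = ps − 63, where ps is the price sellers receive.
Demand in terms of ps becomes qd = 839 − 1(ps − 63) = 902 - ps. Setting this equal to supply: 902 - ps = -187 + 8ps, so ps = 121.
Buyers pay pb = 121 − 63 = 58; q' = -187 + 8·121 = 781.
The subsidy expands output by 781 − 725 = 56 past the efficient level; on those units the gap between marginal cost and willingness to pay runs from 0 up to 63.
DWL = ½ × 63 × 56 = 1764.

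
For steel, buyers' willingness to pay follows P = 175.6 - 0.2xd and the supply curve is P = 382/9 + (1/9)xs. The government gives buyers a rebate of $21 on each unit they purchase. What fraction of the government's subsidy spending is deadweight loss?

Pre-subsidy: 175.6 - 0.2x = 382/9 + (1/9)x gives x* = 428 and P* = 90.
With the rebate, buyers effectively pay Pb = Ps − 21, where Ps is the price sellers receive.
On the curves, Pb = 175.6 - 0.2x and Ps = 382/9 + (1/9)x; the wedge Ps − Pb = 21 gives 382/9 + (1/9)x − (175.6 - 0.2x) = 21, so x' = 495.5.
Then Pb = 175.6 − 0.2·495.5 = 76.5 and Ps = 382/9 + (1/9)·495.5 = 97.5.
ΔCS = ½(428 + 495.5)(90 − 76.5) = 6233.625; ΔPS = ½(428 + 495.5)(97.5 − 90) = 3463.125.
Government spending = 21 × 495.5 = 10405.5.
DWL = ½ × 21 × (495.5 − 428) = 708.75; fraction = 708.75 / 10405.5 = 135/1982.

DWL / government spending = 135/1982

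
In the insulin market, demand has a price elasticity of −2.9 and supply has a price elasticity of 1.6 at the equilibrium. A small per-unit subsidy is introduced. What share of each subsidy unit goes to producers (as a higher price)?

Producer share = 29/45

For a small subsidy around the equilibrium, the benefit split depends on the relative slopes, which at a point are proportional to the elasticities.
Buyer share = εs/(εs + |εd|) = 1.6/(1.6 + 2.9) = 16/45; seller share = |εd|/(εs + |εd|) = 29/45.
So producers capture 29/45 of the subsidy.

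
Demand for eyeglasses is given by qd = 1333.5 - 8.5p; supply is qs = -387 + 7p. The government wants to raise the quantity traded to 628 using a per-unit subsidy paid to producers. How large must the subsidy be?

Required subsidy s = 62 per unit

At q = 628, invert demand for the buyer price: pb = (1333.5 − 628)/8.5 = 83; invert supply for the seller price: ps = (628 − (-387))/7 = 145.
The subsidy must fill the gap: s = ps − pb = 145 − 83 = 62.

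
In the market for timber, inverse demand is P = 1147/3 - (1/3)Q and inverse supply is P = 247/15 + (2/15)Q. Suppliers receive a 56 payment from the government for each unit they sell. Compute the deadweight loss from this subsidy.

Deadweight loss = 3360

Pre-subsidy: 1147/3 - (1/3)Q = 247/15 + (2/15)Q gives Q* = 784 and P* = 121.
With the subsidy, sellers receive Ps = Pb + 56 for each unit, where Pb is the price buyers pay.
On the curves, Pb = 1147/3 - (1/3)Q and Ps = 247/15 + (2/15)Q; the wedge Ps − Pb = 56 gives 247/15 + (2/15)Q − (1147/3 - (1/3)Q) = 56, so Q' = 904.
Then Pb = 1147/3 − (1/3)·904 = 81 and Ps = 247/15 + (2/15)·904 = 137.
The subsidy expands output by 904 − 784 = 120 past the efficient level; on those units the gap between marginal cost and willingness to pay runs from 0 up to 56.
DWL = ½ × 56 × 120 = 3360.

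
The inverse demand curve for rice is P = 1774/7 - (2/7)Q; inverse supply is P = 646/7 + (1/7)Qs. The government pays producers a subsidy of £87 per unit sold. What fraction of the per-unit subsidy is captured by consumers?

Pre-subsidy: 1774/7 - (2/7)Q = 646/7 + (1/7)Q gives Q* = 376 and P* = 146.
With the subsidy, sellers receive Ps = Pb + 87 for each unit, where Pb is the price buyers pay.
On the curves, Pb = 1774/7 - (2/7)Q and Ps = 646/7 + (1/7)Q; the wedge Ps − Pb = 87 gives 646/7 + (1/7)Q − (1774/7 - (2/7)Q) = 87, so Q' = 579.
Then Pb = 1774/7 − (2/7)·579 = 88 and Ps = 646/7 + (1/7)·579 = 175.
Buyers' price falls by P* − Pb = 146 − 88 = 58; sellers' price rises by Ps − P* = 175 − 146 = 29.
So consumers capture 58/87 = 2/3 of each unit of subsidy.

Consumer share = 2/3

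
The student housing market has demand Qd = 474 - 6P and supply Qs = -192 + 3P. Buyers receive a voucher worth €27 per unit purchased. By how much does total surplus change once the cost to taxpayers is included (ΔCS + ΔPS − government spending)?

Net change in total surplus = -€729

Pre-subsidy: 474 - 6P = -192 + 3P gives P* = 74, Q* = 30.
With the rebate, buyers effectively pay Pb = Ps − 27, where Ps is the price sellers receive.
Demand in terms of Ps becomes Qd = 474 − 6(Ps − 27) = 636 - 6Ps. Setting this equal to supply: 636 - 6Ps = -192 + 3Ps, so Ps = 92.
Buyers pay Pb = 92 − 27 = 65; Q' = -192 + 3·92 = 84.
ΔCS = ½(30 + 84)(74 − 65) = 513; ΔPS = ½(30 + 84)(92 − 74) = 1026.
Government spending = 27 × 84 = 2268.
Net change = 513 + 1026 − 2268 = -729. The loss equals the DWL triangle ½·27·54.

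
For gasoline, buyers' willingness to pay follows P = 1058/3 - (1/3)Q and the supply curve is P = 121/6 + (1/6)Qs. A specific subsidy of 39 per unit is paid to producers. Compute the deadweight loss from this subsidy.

Deadweight loss = 1521

Pre-subsidy: 1058/3 - (1/3)Q = 121/6 + (1/6)Q gives Q* = 665 and P* = 131.
With the subsidy, sellers receive Ps = Pb + 39 for each unit, where Pb is the price buyers pay.
On the curves, Pb = 1058/3 - (1/3)Q and Ps = 121/6 + (1/6)Q; the wedge Ps − Pb = 39 gives 121/6 + (1/6)Q − (1058/3 - (1/3)Q) = 39, so Q' = 743.
Then Pb = 1058/3 − (1/3)·743 = 105 and Ps = 121/6 + (1/6)·743 = 144.
The subsidy expands output by 743 − 665 = 78 past the efficient level; on those units the gap between marginal cost and willingness to pay runs from 0 up to 39.
DWL = ½ × 39 × 78 = 1521.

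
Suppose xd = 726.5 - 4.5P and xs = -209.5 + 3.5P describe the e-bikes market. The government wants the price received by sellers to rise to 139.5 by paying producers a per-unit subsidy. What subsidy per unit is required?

Required subsidy s = 40 per unit

At a seller price of 139.5, quantity supplied is -209.5 + 3.5·139.5 = 278.75.
Buyers absorb 278.75 only when they pay Pb with 726.5 − 4.5·Pb = 278.75, i.e. Pb = 99.5.
s = Ps − Pb = 139.5 − 99.5 = 40.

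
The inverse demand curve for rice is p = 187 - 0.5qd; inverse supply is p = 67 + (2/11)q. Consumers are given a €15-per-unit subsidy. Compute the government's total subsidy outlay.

Government cost = €2970

Pre-subsidy: 187 - 0.5q = 67 + (2/11)q gives q* = 176 and p* = 99.
With the rebate, buyers effectively pay pb = ps − 15, where ps is the price sellers receive.
On the curves, pb = 187 - 0.5q and ps = 67 + (2/11)q; the wedge ps − pb = 15 gives 67 + (2/11)q − (187 - 0.5q) = 15, so q' = 198.
Then pb = 187 − 0.5·198 = 88 and ps = 67 + (2/11)·198 = 103.
Government outlay = subsidy × quantity = 15 × 198 = 2970.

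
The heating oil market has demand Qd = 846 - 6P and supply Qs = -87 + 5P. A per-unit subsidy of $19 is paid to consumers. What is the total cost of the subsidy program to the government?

Pre-subsidy: 846 - 6P = -87 + 5P gives P* = 933/11, Q* = 3708/11.
With the rebate, buyers effectively pay Pb = Ps − 19, where Ps is the price sellers receive.
Demand in terms of Ps becomes Qd = 846 − 6(Ps − 19) = 960 - 6Ps. Setting this equal to supply: 960 - 6Ps = -87 + 5Ps, so Ps = 1047/11.
Buyers pay Pb = 1047/11 − 19 = 838/11; Q' = -87 + 5·(1047/11) = 4278/11.
Government outlay = subsidy × quantity = 19 × 4278/11 = 81282/11.

Government cost = 81282/11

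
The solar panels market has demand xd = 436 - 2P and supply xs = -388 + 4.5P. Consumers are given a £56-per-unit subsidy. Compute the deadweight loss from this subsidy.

Pre-subsidy: 436 - 2P = -388 + 4.5P gives P* = 1648/13, x* = 2372/13.
With the rebate, buyers effectively pay Pb = Ps − 56, where Ps is the price sellers receive.
Demand in terms of Ps becomes xd = 436 − 2(Ps − 56) = 548 - 2Ps. Setting this equal to supply: 548 - 2Ps = -388 + 4.5Ps, so Ps = 144.
Buyers pay Pb = 144 − 56 = 88; x' = -388 + 4.5·144 = 260.
The subsidy expands output by 260 − 2372/13 = 1008/13 past the efficient level; on those units the gap between marginal cost and willingness to pay runs from 0 up to 56.
DWL = ½ × 56 × 1008/13 = 28224/13.

Deadweight loss = 28224/13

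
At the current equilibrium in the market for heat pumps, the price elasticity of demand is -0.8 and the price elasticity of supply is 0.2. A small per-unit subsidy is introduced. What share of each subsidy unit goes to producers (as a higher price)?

Producer share = 0.8

For a small subsidy around the equilibrium, the benefit split depends on the relative slopes, which at a point are proportional to the elasticities.
Buyer share = εs/(εs + |εd|) = 0.2/(0.2 + 0.8) = 0.2; seller share = |εd|/(εs + |εd|) = 0.8.
So producers capture 0.8 of the subsidy.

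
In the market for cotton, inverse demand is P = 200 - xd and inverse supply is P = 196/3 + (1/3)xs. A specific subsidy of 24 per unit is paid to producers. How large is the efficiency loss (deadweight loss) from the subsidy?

Pre-subsidy: 200 - x = 196/3 + (1/3)x gives x* = 101 and P* = 99.
With the subsidy, sellers receive Ps = Pb + 24 for each unit, where Pb is the price buyers pay.
On the curves, Pb = 200 - x and Ps = 196/3 + (1/3)x; the wedge Ps − Pb = 24 gives 196/3 + (1/3)x − (200 - x) = 24, so x' = 119.
Then Pb = 200 − 1·119 = 81 and Ps = 196/3 + (1/3)·119 = 105.
The subsidy expands output by 119 − 101 = 18 past the efficient level; on those units the gap between marginal cost and willingness to pay runs from 0 up to 24.
DWL = ½ × 24 × 18 = 216.

Deadweight loss = 216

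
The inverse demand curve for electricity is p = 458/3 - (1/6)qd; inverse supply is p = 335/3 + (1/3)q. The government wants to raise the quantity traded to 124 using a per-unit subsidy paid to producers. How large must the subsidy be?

At q = 124, from the demand curve buyers pay pb = 458/3 − (1/6)·124 = 132; from the supply curve sellers need ps = 335/3 + (1/3)·124 = 153.
The subsidy must fill the gap: s = ps − pb = 153 − 132 = 21.

Required subsidy s = 21 per unit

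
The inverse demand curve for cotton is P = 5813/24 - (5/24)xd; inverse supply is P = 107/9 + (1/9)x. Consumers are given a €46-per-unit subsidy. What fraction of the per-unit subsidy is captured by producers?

Producer share = 8/23

Pre-subsidy: 5813/24 - (5/24)x = 107/9 + (1/9)x gives x* = 721 and P* = 92.
With the rebate, buyers effectively pay Pb = Ps − 46, where Ps is the price sellers receive.
On the curves, Pb = 5813/24 - (5/24)x and Ps = 107/9 + (1/9)x; the wedge Ps − Pb = 46 gives 107/9 + (1/9)x − (5813/24 - (5/24)x) = 46, so x' = 865.
Then Pb = 5813/24 − (5/24)·865 = 62 and Ps = 107/9 + (1/9)·865 = 108.
Buyers' price falls by P* − Pb = 92 − 62 = 30; sellers' price rises by Ps − P* = 108 − 92 = 16.
So producers capture 16/46 = 8/23 of each unit of subsidy.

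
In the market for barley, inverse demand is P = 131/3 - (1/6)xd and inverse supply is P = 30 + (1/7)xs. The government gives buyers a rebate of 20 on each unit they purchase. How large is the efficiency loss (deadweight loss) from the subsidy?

Deadweight loss = 8400/13

Pre-subsidy: 131/3 - (1/6)x = 30 + (1/7)x gives x* = 574/13 and P* = 472/13.
With the rebate, buyers effectively pay Pb = Ps − 20, where Ps is the price sellers receive.
On the curves, Pb = 131/3 - (1/6)x and Ps = 30 + (1/7)x; the wedge Ps − Pb = 20 gives 30 + (1/7)x − (131/3 - (1/6)x) = 20, so x' = 1414/13.
Then Pb = 131/3 − (1/6)·(1414/13) = 332/13 and Ps = 30 + (1/7)·(1414/13) = 592/13.
The subsidy expands output by 1414/13 − 574/13 = 840/13 past the efficient level; on those units the gap between marginal cost and willingness to pay runs from 0 up to 20.
DWL = ½ × 20 × 840/13 = 8400/13.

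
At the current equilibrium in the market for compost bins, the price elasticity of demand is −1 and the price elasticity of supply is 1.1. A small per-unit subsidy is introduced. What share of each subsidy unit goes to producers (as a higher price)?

Producer share = 10/21

For a small subsidy around the equilibrium, the benefit split depends on the relative slopes, which at a point are proportional to the elasticities.
Buyer share = εs/(εs + |εd|) = 1.1/(1.1 + 1) = 11/21; seller share = |εd|/(εs + |εd|) = 10/21.
So producers capture 10/21 of the subsidy.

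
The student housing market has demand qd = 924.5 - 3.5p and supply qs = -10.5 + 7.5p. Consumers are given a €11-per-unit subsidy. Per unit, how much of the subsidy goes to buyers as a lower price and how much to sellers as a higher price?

Buyers gain €7.5 per unit; sellers gain €3.5 per unit

Pre-subsidy: 924.5 - 3.5p = -10.5 + 7.5p gives p* = 85, q* = 627.
With the rebate, buyers effectively pay pb = ps − 11, where ps is the price sellers receive.
Demand in terms of ps becomes qd = 924.5 − 3.5(ps − 11) = 963 - 3.5ps. Setting this equal to supply: 963 - 3.5ps = -10.5 + 7.5ps, so ps = 88.5.
Buyers pay pb = 88.5 − 11 = 77.5; q' = -10.5 + 7.5·88.5 = 653.25.
Buyers' price falls by p* − pb = 85 − 77.5 = 7.5; sellers' price rises by ps − p* = 88.5 − 85 = 3.5.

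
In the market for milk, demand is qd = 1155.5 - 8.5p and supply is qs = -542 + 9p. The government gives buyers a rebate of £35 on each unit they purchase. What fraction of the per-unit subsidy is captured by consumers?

Consumer share = 18/35

Pre-subsidy: 1155.5 - 8.5p = -542 + 9p gives p* = 97, q* = 331.
With the rebate, buyers effectively pay pb = ps − 35, where ps is the price sellers receive.
Demand in terms of ps becomes qd = 1155.5 − 8.5(ps − 35) = 1453 - 8.5ps. Setting this equal to supply: 1453 - 8.5ps = -542 + 9ps, so ps = 114.
Buyers pay pb = 114 − 35 = 79; q' = -542 + 9·114 = 484.
Buyers' price falls by p* − pb = 97 − 79 = 18; sellers' price rises by ps − p* = 114 − 97 = 17.
So consumers capture 18/35 = 18/35 of each unit of subsidy.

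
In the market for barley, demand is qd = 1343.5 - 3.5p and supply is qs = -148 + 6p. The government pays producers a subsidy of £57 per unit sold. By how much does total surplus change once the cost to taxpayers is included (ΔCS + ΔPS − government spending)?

Net change in total surplus = -£3591

Pre-subsidy: 1343.5 - 3.5p = -148 + 6p gives p* = 157, q* = 794.
With the subsidy, sellers receive ps = pb + 57 for each unit, where pb is the price buyers pay.
Supply in terms of pb becomes qs = -148 + 6(pb + 57) = 194 + 6pb. Setting this equal to demand: 1343.5 - 3.5pb = 194 + 6pb, so pb = 121.
Sellers receive ps = 121 + 57 = 178; q' = 1343.5 − 3.5·121 = 920.
ΔCS = ½(794 + 920)(157 − 121) = 30852; ΔPS = ½(794 + 920)(178 − 157) = 17997.
Government spending = 57 × 920 = 52440.
Net change = 30852 + 17997 − 52440 = -3591. The loss equals the DWL triangle ½·57·126.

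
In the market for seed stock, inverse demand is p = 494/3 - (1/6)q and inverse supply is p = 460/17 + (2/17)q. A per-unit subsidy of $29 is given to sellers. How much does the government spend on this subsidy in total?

Government cost = $16994

Pre-subsidy: 494/3 - (1/6)q = 460/17 + (2/17)q gives q* = 484 and p* = 84.
With the subsidy, sellers receive ps = pb + 29 for each unit, where pb is the price buyers pay.
On the curves, pb = 494/3 - (1/6)q and ps = 460/17 + (2/17)q; the wedge ps − pb = 29 gives 460/17 + (2/17)q − (494/3 - (1/6)q) = 29, so q' = 586.
Then pb = 494/3 − (1/6)·586 = 67 and ps = 460/17 + (2/17)·586 = 96.
Government outlay = subsidy × quantity = 29 × 586 = 16994.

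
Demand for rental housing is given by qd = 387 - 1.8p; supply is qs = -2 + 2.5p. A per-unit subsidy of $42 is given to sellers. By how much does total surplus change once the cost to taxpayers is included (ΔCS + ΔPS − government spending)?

Net change in total surplus = -39690/43

Pre-subsidy: 387 - 1.8p = -2 + 2.5p gives p* = 3890/43, q* = 9639/43.
With the subsidy, sellers receive ps = pb + 42 for each unit, where pb is the price buyers pay.
Supply in terms of pb becomes qs = -2 + 2.5(pb + 42) = 103 + 2.5pb. Setting this equal to demand: 387 - 1.8pb = 103 + 2.5pb, so pb = 2840/43.
Sellers receive ps = 2840/43 + 42 = 4646/43; q' = 387 − 1.8·(2840/43) = 11529/43.
ΔCS = ½(9639/43 + 11529/43)(3890/43 − 2840/43) = 11113200/1849; ΔPS = ½(9639/43 + 11529/43)(4646/43 − 3890/43) = 8001504/1849.
Government spending = 42 × 11529/43 = 484218/43.
Net change = 11113200/1849 + 8001504/1849 − 484218/43 = -39690/43. The loss equals the DWL triangle ½·42·1890/43.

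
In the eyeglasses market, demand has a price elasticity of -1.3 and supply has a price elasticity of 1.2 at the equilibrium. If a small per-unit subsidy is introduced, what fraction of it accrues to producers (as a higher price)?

For a small subsidy around the equilibrium, the benefit split depends on the relative slopes, which at a point are proportional to the elasticities.
Buyer share = εs/(εs + |εd|) = 1.2/(1.2 + 1.3) = 0.48; seller share = |εd|/(εs + |εd|) = 0.52.
So producers capture 0.52 of the subsidy.

Producer share = 0.52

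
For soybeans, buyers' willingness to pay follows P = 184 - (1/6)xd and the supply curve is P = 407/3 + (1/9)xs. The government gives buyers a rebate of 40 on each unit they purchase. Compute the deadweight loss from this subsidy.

Pre-subsidy: 184 - (1/6)x = 407/3 + (1/9)x gives x* = 174 and P* = 155.
With the rebate, buyers effectively pay Pb = Ps − 40, where Ps is the price sellers receive.
On the curves, Pb = 184 - (1/6)x and Ps = 407/3 + (1/9)x; the wedge Ps − Pb = 40 gives 407/3 + (1/9)x − (184 - (1/6)x) = 40, so x' = 318.
Then Pb = 184 − (1/6)·318 = 131 and Ps = 407/3 + (1/9)·318 = 171.
The subsidy expands output by 318 − 174 = 144 past the efficient level; on those units the gap between marginal cost and willingness to pay runs from 0 up to 40.
DWL = ½ × 40 × 144 = 2880.

Deadweight loss = 2880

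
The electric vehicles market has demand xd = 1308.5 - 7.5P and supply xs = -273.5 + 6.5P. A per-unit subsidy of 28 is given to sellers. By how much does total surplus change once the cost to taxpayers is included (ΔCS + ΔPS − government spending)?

Pre-subsidy: 1308.5 - 7.5P = -273.5 + 6.5P gives P* = 113, x* = 461.
With the subsidy, sellers receive Ps = Pb + 28 for each unit, where Pb is the price buyers pay.
Supply in terms of Pb becomes xs = -273.5 + 6.5(Pb + 28) = -91.5 + 6.5Pb. Setting this equal to demand: 1308.5 - 7.5Pb = -91.5 + 6.5Pb, so Pb = 100.
Sellers receive Ps = 100 + 28 = 128; x' = 1308.5 − 7.5·100 = 558.5.
ΔCS = ½(461 + 558.5)(113 − 100) = 6626.75; ΔPS = ½(461 + 558.5)(128 − 113) = 7646.25.
Government spending = 28 × 558.5 = 15638.
Net change = 6626.75 + 7646.25 − 15638 = -1365. The loss equals the DWL triangle ½·28·97.5.

Net change in total surplus = -1365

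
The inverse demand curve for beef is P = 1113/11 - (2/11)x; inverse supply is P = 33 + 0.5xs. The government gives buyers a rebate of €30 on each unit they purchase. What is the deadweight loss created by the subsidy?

Deadweight loss = €660

Pre-subsidy: 1113/11 - (2/11)x = 33 + 0.5x gives x* = 100 and P* = 83.
With the rebate, buyers effectively pay Pb = Ps − 30, where Ps is the price sellers receive.
On the curves, Pb = 1113/11 - (2/11)x and Ps = 33 + 0.5x; the wedge Ps − Pb = 30 gives 33 + 0.5x − (1113/11 - (2/11)x) = 30, so x' = 144.
Then Pb = 1113/11 − (2/11)·144 = 75 and Ps = 33 + 0.5·144 = 105.
The subsidy expands output by 144 − 100 = 44 past the efficient level; on those units the gap between marginal cost and willingness to pay runs from 0 up to 30.
DWL = ½ × 30 × 44 = 660.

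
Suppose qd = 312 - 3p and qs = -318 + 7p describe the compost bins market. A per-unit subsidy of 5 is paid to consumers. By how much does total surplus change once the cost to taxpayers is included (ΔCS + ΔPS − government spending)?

Pre-subsidy: 312 - 3p = -318 + 7p gives p* = 63, q* = 123.
With the rebate, buyers effectively pay pb = ps − 5, where ps is the price sellers receive.
Demand in terms of ps becomes qd = 312 − 3(ps − 5) = 327 - 3ps. Setting this equal to supply: 327 - 3ps = -318 + 7ps, so ps = 64.5.
Buyers pay pb = 64.5 − 5 = 59.5; q' = -318 + 7·64.5 = 133.5.
ΔCS = ½(123 + 133.5)(63 − 59.5) = 448.875; ΔPS = ½(123 + 133.5)(64.5 − 63) = 192.375.
Government spending = 5 × 133.5 = 667.5.
Net change = 448.875 + 192.375 − 667.5 = -26.25. The loss equals the DWL triangle ½·5·10.5.

Net change in total surplus = -26.25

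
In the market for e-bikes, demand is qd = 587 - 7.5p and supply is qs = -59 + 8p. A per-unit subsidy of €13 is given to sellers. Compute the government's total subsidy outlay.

Government cost = 130871/31

Pre-subsidy: 587 - 7.5p = -59 + 8p gives p* = 1292/31, q* = 8507/31.
With the subsidy, sellers receive ps = pb + 13 for each unit, where pb is the price buyers pay.
Supply in terms of pb becomes qs = -59 + 8(pb + 13) = 45 + 8pb. Setting this equal to demand: 587 - 7.5pb = 45 + 8pb, so pb = 1084/31.
Sellers receive ps = 1084/31 + 13 = 1487/31; q' = 587 − 7.5·(1084/31) = 10067/31.
Government outlay = subsidy × quantity = 13 × 10067/31 = 130871/31.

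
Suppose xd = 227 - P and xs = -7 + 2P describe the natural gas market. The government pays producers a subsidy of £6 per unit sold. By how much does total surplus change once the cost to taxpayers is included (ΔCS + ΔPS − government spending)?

Pre-subsidy: 227 - P = -7 + 2P gives P* = 78, x* = 149.
With the subsidy, sellers receive Ps = Pb + 6 for each unit, where Pb is the price buyers pay.
Supply in terms of Pb becomes xs = -7 + 2(Pb + 6) = 5 + 2Pb. Setting this equal to demand: 227 - Pb = 5 + 2Pb, so Pb = 74.
Sellers receive Ps = 74 + 6 = 80; x' = 227 − 1·74 = 153.
ΔCS = ½(149 + 153)(78 − 74) = 604; ΔPS = ½(149 + 153)(80 − 78) = 302.
Government spending = 6 × 153 = 918.
Net change = 604 + 302 − 918 = -12. The loss equals the DWL triangle ½·6·4.

Net change in total surplus = -£12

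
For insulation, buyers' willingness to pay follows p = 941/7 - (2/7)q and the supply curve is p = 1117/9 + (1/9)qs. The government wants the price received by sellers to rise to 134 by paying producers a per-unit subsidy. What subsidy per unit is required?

At a seller price of 134, quantity supplied is -1117 + 9·134 = 89.
Buyers absorb 89 only when they pay pb = 941/7 − (2/7)·89 = 109.
s = ps − pb = 134 − 109 = 25.

Required subsidy s = 25 per unit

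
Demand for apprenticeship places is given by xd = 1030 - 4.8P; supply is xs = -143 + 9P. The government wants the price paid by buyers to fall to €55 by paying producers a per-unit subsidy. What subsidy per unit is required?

Required subsidy s = €46 per unit

At a buyer price of 55, quantity demanded is 1030 − 4.8·55 = 766.
Sellers supply 766 only when they receive Ps with -143 + 9·Ps = 766, i.e. Ps = 101.
s = Ps − Pb = 101 − 55 = 46.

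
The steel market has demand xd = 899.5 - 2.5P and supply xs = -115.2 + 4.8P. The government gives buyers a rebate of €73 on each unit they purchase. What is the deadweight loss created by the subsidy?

Deadweight loss = €4380

Pre-subsidy: 899.5 - 2.5P = -115.2 + 4.8P gives P* = 139, x* = 552.
With the rebate, buyers effectively pay Pb = Ps − 73, where Ps is the price sellers receive.
Demand in terms of Ps becomes xd = 899.5 − 2.5(Ps − 73) = 1082 - 2.5Ps. Setting this equal to supply: 1082 - 2.5Ps = -115.2 + 4.8Ps, so Ps = 164.
Buyers pay Pb = 164 − 73 = 91; x' = -115.2 + 4.8·164 = 672.
The subsidy expands output by 672 − 552 = 120 past the efficient level; on those units the gap between marginal cost and willingness to pay runs from 0 up to 73.
DWL = ½ × 73 × 120 = 4380.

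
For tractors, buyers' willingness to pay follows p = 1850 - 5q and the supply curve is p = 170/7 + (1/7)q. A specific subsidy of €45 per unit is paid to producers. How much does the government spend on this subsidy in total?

Government cost = €16368.75

Pre-subsidy: 1850 - 5q = 170/7 + (1/7)q gives q* = 355 and p* = 75.
With the subsidy, sellers receive ps = pb + 45 for each unit, where pb is the price buyers pay.
On the curves, pb = 1850 - 5q and ps = 170/7 + (1/7)q; the wedge ps − pb = 45 gives 170/7 + (1/7)q − (1850 - 5q) = 45, so q' = 363.75.
Then pb = 1850 − 5·363.75 = 31.25 and ps = 170/7 + (1/7)·363.75 = 76.25.
Government outlay = subsidy × quantity = 45 × 363.75 = 16368.75.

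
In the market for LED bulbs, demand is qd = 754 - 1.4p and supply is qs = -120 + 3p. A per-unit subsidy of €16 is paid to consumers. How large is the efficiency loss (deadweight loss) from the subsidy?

Pre-subsidy: 754 - 1.4p = -120 + 3p gives p* = 2185/11, q* = 5235/11.
With the rebate, buyers effectively pay pb = ps − 16, where ps is the price sellers receive.
Demand in terms of ps becomes qd = 754 − 1.4(ps − 16) = 776.4 - 1.4ps. Setting this equal to supply: 776.4 - 1.4ps = -120 + 3ps, so ps = 2241/11.
Buyers pay pb = 2241/11 − 16 = 2065/11; q' = -120 + 3·(2241/11) = 5403/11.
The subsidy expands output by 5403/11 − 5235/11 = 168/11 past the efficient level; on those units the gap between marginal cost and willingness to pay runs from 0 up to 16.
DWL = ½ × 16 × 168/11 = 1344/11.

Deadweight loss = 1344/11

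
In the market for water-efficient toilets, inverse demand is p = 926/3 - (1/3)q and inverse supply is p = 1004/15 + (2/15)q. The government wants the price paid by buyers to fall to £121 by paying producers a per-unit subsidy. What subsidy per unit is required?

At a buyer price of 121, quantity demanded is 926 − 3·121 = 563.
Sellers supply 563 only when they receive ps = 1004/15 + (2/15)·563 = 142.
s = ps − pb = 142 − 121 = 21.

Required subsidy s = £21 per unit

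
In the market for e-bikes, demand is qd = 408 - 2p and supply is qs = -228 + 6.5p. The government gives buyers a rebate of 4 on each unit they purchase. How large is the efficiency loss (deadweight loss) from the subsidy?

Deadweight loss = 208/17

Pre-subsidy: 408 - 2p = -228 + 6.5p gives p* = 1272/17, q* = 4392/17.
With the rebate, buyers effectively pay pb = ps − 4, where ps is the price sellers receive.
Demand in terms of ps becomes qd = 408 − 2(ps − 4) = 416 - 2ps. Setting this equal to supply: 416 - 2ps = -228 + 6.5ps, so ps = 1288/17.
Buyers pay pb = 1288/17 − 4 = 1220/17; q' = -228 + 6.5·(1288/17) = 4496/17.
The subsidy expands output by 4496/17 − 4392/17 = 104/17 past the efficient level; on those units the gap between marginal cost and willingness to pay runs from 0 up to 4.
DWL = ½ × 4 × 104/17 = 208/17.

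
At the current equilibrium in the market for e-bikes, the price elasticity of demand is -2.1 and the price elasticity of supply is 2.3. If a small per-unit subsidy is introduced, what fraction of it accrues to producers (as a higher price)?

Producer share = 21/44

For a small subsidy around the equilibrium, the benefit split depends on the relative slopes, which at a point are proportional to the elasticities.
Buyer share = εs/(εs + |εd|) = 2.3/(2.3 + 2.1) = 23/44; seller share = |εd|/(εs + |εd|) = 21/44.
So producers capture 21/44 of the subsidy.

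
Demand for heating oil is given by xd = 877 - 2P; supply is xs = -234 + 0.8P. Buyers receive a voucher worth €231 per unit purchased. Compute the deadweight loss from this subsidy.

Pre-subsidy: 877 - 2P = -234 + 0.8P gives P* = 5555/14, x* = 584/7.
With the rebate, buyers effectively pay Pb = Ps − 231, where Ps is the price sellers receive.
Demand in terms of Ps becomes xd = 877 − 2(Ps − 231) = 1339 - 2Ps. Setting this equal to supply: 1339 - 2Ps = -234 + 0.8Ps, so Ps = 7865/14.
Buyers pay Pb = 7865/14 − 231 = 4631/14; x' = -234 + 0.8·(7865/14) = 1508/7.
The subsidy expands output by 1508/7 − 584/7 = 132 past the efficient level; on those units the gap between marginal cost and willingness to pay runs from 0 up to 231.
DWL = ½ × 231 × 132 = 15246.

Deadweight loss = €15246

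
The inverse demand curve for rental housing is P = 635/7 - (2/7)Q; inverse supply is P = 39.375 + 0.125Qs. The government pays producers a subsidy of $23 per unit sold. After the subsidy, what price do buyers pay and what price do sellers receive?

Buyers pay $39; sellers receive $62

Pre-subsidy: 635/7 - (2/7)Q = 39.375 + 0.125Q gives Q* = 125 and P* = 55.
With the subsidy, sellers receive Ps = Pb + 23 for each unit, where Pb is the price buyers pay.
On the curves, Pb = 635/7 - (2/7)Q and Ps = 39.375 + 0.125Q; the wedge Ps − Pb = 23 gives 39.375 + 0.125Q − (635/7 - (2/7)Q) = 23, so Q' = 181.
Then Pb = 635/7 − (2/7)·181 = 39 and Ps = 39.375 + 0.125·181 = 62.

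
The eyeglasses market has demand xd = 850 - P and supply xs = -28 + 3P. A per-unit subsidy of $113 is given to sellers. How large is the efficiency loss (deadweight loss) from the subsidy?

Pre-subsidy: 850 - P = -28 + 3P gives P* = 219.5, x* = 630.5.
With the subsidy, sellers receive Ps = Pb + 113 for each unit, where Pb is the price buyers pay.
Supply in terms of Pb becomes xs = -28 + 3(Pb + 113) = 311 + 3Pb. Setting this equal to demand: 850 - Pb = 311 + 3Pb, so Pb = 134.75.
Sellers receive Ps = 134.75 + 113 = 247.75; x' = 850 − 1·134.75 = 715.25.
The subsidy expands output by 715.25 − 630.5 = 84.75 past the efficient level; on those units the gap between marginal cost and willingness to pay runs from 0 up to 113.
DWL = ½ × 113 × 84.75 = 4788.375.

Deadweight loss = $4788.375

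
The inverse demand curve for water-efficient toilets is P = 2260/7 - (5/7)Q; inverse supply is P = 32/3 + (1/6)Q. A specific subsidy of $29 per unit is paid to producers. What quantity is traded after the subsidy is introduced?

Pre-subsidy: 2260/7 - (5/7)Q = 32/3 + (1/6)Q gives Q* = 13112/37 and P* = 2580/37.
With the subsidy, sellers receive Ps = Pb + 29 for each unit, where Pb is the price buyers pay.
On the curves, Pb = 2260/7 - (5/7)Q and Ps = 32/3 + (1/6)Q; the wedge Ps − Pb = 29 gives 32/3 + (1/6)Q − (2260/7 - (5/7)Q) = 29, so Q' = 14330/37.
Then Pb = 2260/7 − (5/7)·(14330/37) = 1710/37 and Ps = 32/3 + (1/6)·(14330/37) = 2783/37.

Q' = 14330/37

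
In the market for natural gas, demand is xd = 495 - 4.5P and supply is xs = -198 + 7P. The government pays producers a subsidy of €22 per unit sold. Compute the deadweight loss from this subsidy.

Pre-subsidy: 495 - 4.5P = -198 + 7P gives P* = 1386/23, x* = 5148/23.
With the subsidy, sellers receive Ps = Pb + 22 for each unit, where Pb is the price buyers pay.
Supply in terms of Pb becomes xs = -198 + 7(Pb + 22) = -44 + 7Pb. Setting this equal to demand: 495 - 4.5Pb = -44 + 7Pb, so Pb = 1078/23.
Sellers receive Ps = 1078/23 + 22 = 1584/23; x' = 495 − 4.5·(1078/23) = 6534/23.
The subsidy expands output by 6534/23 − 5148/23 = 1386/23 past the efficient level; on those units the gap between marginal cost and willingness to pay runs from 0 up to 22.
DWL = ½ × 22 × 1386/23 = 15246/23.

Deadweight loss = 15246/23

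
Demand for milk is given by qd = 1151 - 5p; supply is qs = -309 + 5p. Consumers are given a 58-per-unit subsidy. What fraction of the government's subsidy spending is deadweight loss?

Pre-subsidy: 1151 - 5p = -309 + 5p gives p* = 146, q* = 421.
With the rebate, buyers effectively pay pb = ps − 58, where ps is the price sellers receive.
Demand in terms of ps becomes qd = 1151 − 5(ps − 58) = 1441 - 5ps. Setting this equal to supply: 1441 - 5ps = -309 + 5ps, so ps = 175.
Buyers pay pb = 175 − 58 = 117; q' = -309 + 5·175 = 566.
ΔCS = ½(421 + 566)(146 − 117) = 14311.5; ΔPS = ½(421 + 566)(175 − 146) = 14311.5.
Government spending = 58 × 566 = 32828.
DWL = ½ × 58 × (566 − 421) = 4205; fraction = 4205 / 32828 = 145/1132.

DWL / government spending = 145/1132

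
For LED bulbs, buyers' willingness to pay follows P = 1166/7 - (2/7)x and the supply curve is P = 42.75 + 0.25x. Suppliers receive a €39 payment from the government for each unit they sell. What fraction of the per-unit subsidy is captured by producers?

Pre-subsidy: 1166/7 - (2/7)x = 42.75 + 0.25x gives x* = 3467/15 and P* = 1508/15.
With the subsidy, sellers receive Ps = Pb + 39 for each unit, where Pb is the price buyers pay.
On the curves, Pb = 1166/7 - (2/7)x and Ps = 42.75 + 0.25x; the wedge Ps − Pb = 39 gives 42.75 + 0.25x − (1166/7 - (2/7)x) = 39, so x' = 4559/15.
Then Pb = 1166/7 − (2/7)·(4559/15) = 1196/15 and Ps = 42.75 + 0.25·(4559/15) = 1781/15.
Buyers' price falls by P* − Pb = 1508/15 − 1196/15 = 20.8; sellers' price rises by Ps − P* = 1781/15 − 1508/15 = 18.2.
So producers capture 18.2/39 = 7/15 of each unit of subsidy.

Producer share = 7/15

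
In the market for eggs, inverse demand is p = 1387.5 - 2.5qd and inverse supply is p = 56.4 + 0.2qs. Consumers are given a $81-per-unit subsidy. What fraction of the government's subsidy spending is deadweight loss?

DWL / government spending = 15/523

Pre-subsidy: 1387.5 - 2.5q = 56.4 + 0.2q gives q* = 493 and p* = 155.
With the rebate, buyers effectively pay pb = ps − 81, where ps is the price sellers receive.
On the curves, pb = 1387.5 - 2.5q and ps = 56.4 + 0.2q; the wedge ps − pb = 81 gives 56.4 + 0.2q − (1387.5 - 2.5q) = 81, so q' = 523.
Then pb = 1387.5 − 2.5·523 = 80 and ps = 56.4 + 0.2·523 = 161.
ΔCS = ½(493 + 523)(155 − 80) = 38100; ΔPS = ½(493 + 523)(161 − 155) = 3048.
Government spending = 81 × 523 = 42363.
DWL = ½ × 81 × (523 − 493) = 1215; fraction = 1215 / 42363 = 15/523.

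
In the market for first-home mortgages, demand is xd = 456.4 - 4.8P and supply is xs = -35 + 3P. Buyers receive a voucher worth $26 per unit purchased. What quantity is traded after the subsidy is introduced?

x' = 202

Pre-subsidy: 456.4 - 4.8P = -35 + 3P gives P* = 63, x* = 154.
With the rebate, buyers effectively pay Pb = Ps − 26, where Ps is the price sellers receive.
Demand in terms of Ps becomes xd = 456.4 − 4.8(Ps − 26) = 581.2 - 4.8Ps. Setting this equal to supply: 581.2 - 4.8Ps = -35 + 3Ps, so Ps = 79.
Buyers pay Pb = 79 − 26 = 53; x' = -35 + 3·79 = 202.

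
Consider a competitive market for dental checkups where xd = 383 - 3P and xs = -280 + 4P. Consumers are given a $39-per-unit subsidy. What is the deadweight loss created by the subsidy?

Deadweight loss = 9126/7

Pre-subsidy: 383 - 3P = -280 + 4P gives P* = 663/7, x* = 692/7.
With the rebate, buyers effectively pay Pb = Ps − 39, where Ps is the price sellers receive.
Demand in terms of Ps becomes xd = 383 − 3(Ps − 39) = 500 - 3Ps. Setting this equal to supply: 500 - 3Ps = -280 + 4Ps, so Ps = 780/7.
Buyers pay Pb = 780/7 − 39 = 507/7; x' = -280 + 4·(780/7) = 1160/7.
The subsidy expands output by 1160/7 − 692/7 = 468/7 past the efficient level; on those units the gap between marginal cost and willingness to pay runs from 0 up to 39.
DWL = ½ × 39 × 468/7 = 9126/7.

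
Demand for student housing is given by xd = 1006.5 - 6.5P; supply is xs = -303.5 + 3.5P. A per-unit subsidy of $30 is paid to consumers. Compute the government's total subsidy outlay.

Pre-subsidy: 1006.5 - 6.5P = -303.5 + 3.5P gives P* = 131, x* = 155.
With the rebate, buyers effectively pay Pb = Ps − 30, where Ps is the price sellers receive.
Demand in terms of Ps becomes xd = 1006.5 − 6.5(Ps − 30) = 1201.5 - 6.5Ps. Setting this equal to supply: 1201.5 - 6.5Ps = -303.5 + 3.5Ps, so Ps = 150.5.
Buyers pay Pb = 150.5 − 30 = 120.5; x' = -303.5 + 3.5·150.5 = 223.25.
Government outlay = subsidy × quantity = 30 × 223.25 = 6697.5.

Government cost = $6697.5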